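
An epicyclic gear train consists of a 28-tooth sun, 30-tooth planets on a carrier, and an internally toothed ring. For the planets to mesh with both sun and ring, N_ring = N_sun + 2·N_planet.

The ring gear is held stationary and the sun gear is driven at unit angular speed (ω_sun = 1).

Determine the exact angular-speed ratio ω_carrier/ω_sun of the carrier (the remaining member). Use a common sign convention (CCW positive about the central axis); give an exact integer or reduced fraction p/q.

7/29

N_ring = 28 + 2·30 = 88
28(ω_s−ω_c) = −88(ω_r−ω_c),  ω_r=0, ω_s=1
28(1−ω_c) = −88(0−ω_c)  ⇒  116ω_c = 28  ⇒  ω_c = 7/29
ω_c/ω_s = 7/29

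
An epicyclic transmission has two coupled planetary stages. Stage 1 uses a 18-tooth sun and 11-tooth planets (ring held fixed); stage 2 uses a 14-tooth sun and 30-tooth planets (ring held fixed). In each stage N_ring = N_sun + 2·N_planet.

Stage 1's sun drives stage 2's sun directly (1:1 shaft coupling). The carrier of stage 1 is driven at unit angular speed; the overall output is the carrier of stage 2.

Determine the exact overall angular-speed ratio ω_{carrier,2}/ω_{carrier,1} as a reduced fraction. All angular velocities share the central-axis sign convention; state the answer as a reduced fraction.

Stage 1: N_ring = 18 + 2·11 = 40
Stage 1: 18(ω_s−ω_c) = −40(ω_r−ω_c),  ω_r=0, ω_c=1
Stage 1: ω_s = 1 − (40/18)(0−1) = 29/9
  ⇒ ω_s¹/ω_c¹ = 29/9
Stage 2: N_ring = 14 + 2·30 = 74
Stage 2: 14(ω_s−ω_c) = −74(ω_r−ω_c),  ω_r=0, ω_s=1
Stage 2: 14(1−ω_c) = −74(0−ω_c)  ⇒  88ω_c = 14  ⇒  ω_c = 7/44
  ⇒ ω_c²/ω_s² = 7/44
Coupling ω_s² = ω_s¹ ⇒ overall = 29/9 × 7/44 = 203/396

203/396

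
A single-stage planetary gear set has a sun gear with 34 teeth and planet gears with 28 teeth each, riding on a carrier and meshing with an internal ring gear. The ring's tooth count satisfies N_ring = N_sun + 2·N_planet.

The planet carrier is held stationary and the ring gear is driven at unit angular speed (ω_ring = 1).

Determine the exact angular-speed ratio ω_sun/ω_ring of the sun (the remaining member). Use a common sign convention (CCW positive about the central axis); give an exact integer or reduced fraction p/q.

-45/17

N_ring = 34 + 2·28 = 90
34(ω_s−ω_c) = −90(ω_r−ω_c),  ω_c=0, ω_r=1
ω_s = 0 − (90/34)(1−0) = -45/17
ω_s/ω_r = -45/17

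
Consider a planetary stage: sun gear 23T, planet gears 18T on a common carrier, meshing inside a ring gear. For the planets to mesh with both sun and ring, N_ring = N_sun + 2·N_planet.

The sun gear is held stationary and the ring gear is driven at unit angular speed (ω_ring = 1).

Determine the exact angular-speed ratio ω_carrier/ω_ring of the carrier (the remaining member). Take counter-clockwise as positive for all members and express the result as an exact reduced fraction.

59/82

N_ring = 23 + 2·18 = 59
23(ω_s−ω_c) = −59(ω_r−ω_c),  ω_s=0, ω_r=1
23(0−ω_c) = −59(1−ω_c)  ⇒  82ω_c = 59  ⇒  ω_c = 59/82
ω_c/ω_r = 59/82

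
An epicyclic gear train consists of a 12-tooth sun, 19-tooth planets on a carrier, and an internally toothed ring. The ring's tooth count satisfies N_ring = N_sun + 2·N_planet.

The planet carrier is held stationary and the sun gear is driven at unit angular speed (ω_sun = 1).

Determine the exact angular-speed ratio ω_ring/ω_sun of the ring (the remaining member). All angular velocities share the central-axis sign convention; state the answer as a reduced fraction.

N_ring = 12 + 2·19 = 50
12(ω_s−ω_c) = −50(ω_r−ω_c),  ω_c=0, ω_s=1
ω_r = 0 − (12/50)(1−0) = -6/25
ω_r/ω_s = -6/25

-6/25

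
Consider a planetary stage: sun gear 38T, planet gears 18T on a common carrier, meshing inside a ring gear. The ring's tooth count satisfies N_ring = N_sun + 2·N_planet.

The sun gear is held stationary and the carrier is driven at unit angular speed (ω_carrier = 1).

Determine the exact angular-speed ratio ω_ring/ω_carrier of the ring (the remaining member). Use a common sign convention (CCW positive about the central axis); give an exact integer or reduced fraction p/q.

N_ring = 38 + 2·18 = 74
38(ω_s−ω_c) = −74(ω_r−ω_c),  ω_s=0, ω_c=1
ω_r = 1 − (38/74)(0−1) = 56/37
ω_r/ω_c = 56/37

56/37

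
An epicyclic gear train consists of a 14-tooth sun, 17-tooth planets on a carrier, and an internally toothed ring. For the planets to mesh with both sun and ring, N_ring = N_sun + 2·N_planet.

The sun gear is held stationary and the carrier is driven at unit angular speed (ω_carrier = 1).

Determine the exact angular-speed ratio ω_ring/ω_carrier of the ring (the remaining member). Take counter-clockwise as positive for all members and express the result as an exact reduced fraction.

N_ring = 14 + 2·17 = 48
14(ω_s−ω_c) = −48(ω_r−ω_c),  ω_s=0, ω_c=1
ω_r = 1 − (14/48)(0−1) = 31/24
ω_r/ω_c = 31/24

31/24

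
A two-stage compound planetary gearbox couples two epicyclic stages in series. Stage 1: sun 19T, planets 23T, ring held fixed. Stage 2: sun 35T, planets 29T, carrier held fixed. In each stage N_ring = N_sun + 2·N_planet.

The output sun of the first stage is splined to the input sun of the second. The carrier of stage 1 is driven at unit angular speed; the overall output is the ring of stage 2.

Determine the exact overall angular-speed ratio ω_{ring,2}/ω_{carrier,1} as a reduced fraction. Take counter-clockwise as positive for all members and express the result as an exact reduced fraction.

-980/589

Stage 1: N_ring = 19 + 2·23 = 65
Stage 1: 19(ω_s−ω_c) = −65(ω_r−ω_c),  ω_r=0, ω_c=1
Stage 1: ω_s = 1 − (65/19)(0−1) = 84/19
  ⇒ ω_s¹/ω_c¹ = 84/19
Stage 2: N_ring = 35 + 2·29 = 93
Stage 2: 35(ω_s−ω_c) = −93(ω_r−ω_c),  ω_c=0, ω_s=1
Stage 2: ω_r = 0 − (35/93)(1−0) = -35/93
  ⇒ ω_r²/ω_s² = -35/93
Coupling ω_s² = ω_s¹ ⇒ overall = 84/19 × -35/93 = -980/589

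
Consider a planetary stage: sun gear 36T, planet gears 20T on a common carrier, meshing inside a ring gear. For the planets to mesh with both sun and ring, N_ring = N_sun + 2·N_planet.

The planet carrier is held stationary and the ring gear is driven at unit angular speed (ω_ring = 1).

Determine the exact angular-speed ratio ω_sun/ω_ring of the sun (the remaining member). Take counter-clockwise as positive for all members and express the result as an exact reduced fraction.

N_ring = 36 + 2·20 = 76
36(ω_s−ω_c) = −76(ω_r−ω_c),  ω_c=0, ω_r=1
ω_s = 0 − (76/36)(1−0) = -19/9
ω_s/ω_r = -19/9

-19/9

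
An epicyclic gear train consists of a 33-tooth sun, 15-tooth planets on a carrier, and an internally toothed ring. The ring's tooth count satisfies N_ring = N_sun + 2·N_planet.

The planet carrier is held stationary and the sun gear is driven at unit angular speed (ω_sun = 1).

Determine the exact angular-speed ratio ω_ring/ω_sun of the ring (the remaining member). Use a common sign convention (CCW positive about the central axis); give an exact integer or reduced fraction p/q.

-11/21

N_ring = 33 + 2·15 = 63
33(ω_s−ω_c) = −63(ω_r−ω_c),  ω_c=0, ω_s=1
ω_r = 0 − (33/63)(1−0) = -11/21
ω_r/ω_s = -11/21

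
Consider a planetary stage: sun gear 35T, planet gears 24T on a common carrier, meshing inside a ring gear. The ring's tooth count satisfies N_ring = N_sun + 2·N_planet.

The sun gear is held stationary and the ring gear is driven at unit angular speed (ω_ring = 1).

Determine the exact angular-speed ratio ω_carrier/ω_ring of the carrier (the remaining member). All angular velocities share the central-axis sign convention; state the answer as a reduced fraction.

N_ring = 35 + 2·24 = 83
35(ω_s−ω_c) = −83(ω_r−ω_c),  ω_s=0, ω_r=1
35(0−ω_c) = −83(1−ω_c)  ⇒  118ω_c = 83  ⇒  ω_c = 83/118
ω_c/ω_r = 83/118

83/118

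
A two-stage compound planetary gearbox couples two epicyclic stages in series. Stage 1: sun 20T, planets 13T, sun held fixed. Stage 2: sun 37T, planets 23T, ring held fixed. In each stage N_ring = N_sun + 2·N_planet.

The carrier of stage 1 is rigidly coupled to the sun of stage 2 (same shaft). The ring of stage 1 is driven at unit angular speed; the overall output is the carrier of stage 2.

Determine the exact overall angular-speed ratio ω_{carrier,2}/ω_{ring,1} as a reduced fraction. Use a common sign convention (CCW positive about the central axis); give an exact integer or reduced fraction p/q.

851/3960

Stage 1: N_ring = 20 + 2·13 = 46
Stage 1: 20(ω_s−ω_c) = −46(ω_r−ω_c),  ω_s=0, ω_r=1
Stage 1: 20(0−ω_c) = −46(1−ω_c)  ⇒  66ω_c = 46  ⇒  ω_c = 23/33
  ⇒ ω_c¹/ω_r¹ = 23/33
Stage 2: N_ring = 37 + 2·23 = 83
Stage 2: 37(ω_s−ω_c) = −83(ω_r−ω_c),  ω_r=0, ω_s=1
Stage 2: 37(1−ω_c) = −83(0−ω_c)  ⇒  120ω_c = 37  ⇒  ω_c = 37/120
  ⇒ ω_c²/ω_s² = 37/120
Coupling ω_s² = ω_c¹ ⇒ overall = 23/33 × 37/120 = 851/3960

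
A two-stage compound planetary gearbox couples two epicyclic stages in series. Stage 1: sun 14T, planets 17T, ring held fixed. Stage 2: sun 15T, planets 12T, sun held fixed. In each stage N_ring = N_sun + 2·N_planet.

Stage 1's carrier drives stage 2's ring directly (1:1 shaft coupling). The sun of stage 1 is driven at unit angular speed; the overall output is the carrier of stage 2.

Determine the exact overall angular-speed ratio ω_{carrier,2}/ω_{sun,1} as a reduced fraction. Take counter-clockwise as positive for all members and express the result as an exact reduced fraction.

91/558

Stage 1: N_ring = 14 + 2·17 = 48
Stage 1: 14(ω_s−ω_c) = −48(ω_r−ω_c),  ω_r=0, ω_s=1
Stage 1: 14(1−ω_c) = −48(0−ω_c)  ⇒  62ω_c = 14  ⇒  ω_c = 7/31
  ⇒ ω_c¹/ω_s¹ = 7/31
Stage 2: N_ring = 15 + 2·12 = 39
Stage 2: 15(ω_s−ω_c) = −39(ω_r−ω_c),  ω_s=0, ω_r=1
Stage 2: 15(0−ω_c) = −39(1−ω_c)  ⇒  54ω_c = 39  ⇒  ω_c = 13/18
  ⇒ ω_c²/ω_r² = 13/18
Coupling ω_r² = ω_c¹ ⇒ overall = 7/31 × 13/18 = 91/558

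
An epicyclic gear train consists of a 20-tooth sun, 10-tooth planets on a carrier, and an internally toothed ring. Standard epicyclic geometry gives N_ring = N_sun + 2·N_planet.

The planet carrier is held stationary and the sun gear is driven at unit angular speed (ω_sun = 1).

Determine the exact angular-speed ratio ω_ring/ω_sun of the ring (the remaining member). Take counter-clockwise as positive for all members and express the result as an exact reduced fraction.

N_ring = 20 + 2·10 = 40
20(ω_s−ω_c) = −40(ω_r−ω_c),  ω_c=0, ω_s=1
ω_r = 0 − (20/40)(1−0) = -1/2
ω_r/ω_s = -1/2

-1/2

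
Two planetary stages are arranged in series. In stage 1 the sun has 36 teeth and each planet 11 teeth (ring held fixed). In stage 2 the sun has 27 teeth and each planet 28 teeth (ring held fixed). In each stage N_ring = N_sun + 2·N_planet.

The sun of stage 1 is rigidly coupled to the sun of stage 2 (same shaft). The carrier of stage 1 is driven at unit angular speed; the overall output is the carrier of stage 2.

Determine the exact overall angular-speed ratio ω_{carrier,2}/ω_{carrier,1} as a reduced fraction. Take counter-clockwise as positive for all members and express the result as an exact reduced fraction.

141/220

Stage 1: N_ring = 36 + 2·11 = 58
Stage 1: 36(ω_s−ω_c) = −58(ω_r−ω_c),  ω_r=0, ω_c=1
Stage 1: ω_s = 1 − (58/36)(0−1) = 47/18
  ⇒ ω_s¹/ω_c¹ = 47/18
Stage 2: N_ring = 27 + 2·28 = 83
Stage 2: 27(ω_s−ω_c) = −83(ω_r−ω_c),  ω_r=0, ω_s=1
Stage 2: 27(1−ω_c) = −83(0−ω_c)  ⇒  110ω_c = 27  ⇒  ω_c = 27/110
  ⇒ ω_c²/ω_s² = 27/110
Coupling ω_s² = ω_s¹ ⇒ overall = 47/18 × 27/110 = 141/220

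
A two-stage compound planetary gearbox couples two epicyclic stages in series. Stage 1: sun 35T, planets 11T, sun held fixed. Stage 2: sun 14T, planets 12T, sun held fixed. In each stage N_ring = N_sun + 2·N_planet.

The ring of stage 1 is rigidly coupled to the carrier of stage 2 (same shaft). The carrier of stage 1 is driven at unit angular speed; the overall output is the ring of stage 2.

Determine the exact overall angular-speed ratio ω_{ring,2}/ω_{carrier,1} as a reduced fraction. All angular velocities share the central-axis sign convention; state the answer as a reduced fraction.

2392/1083

Stage 1: N_ring = 35 + 2·11 = 57
Stage 1: 35(ω_s−ω_c) = −57(ω_r−ω_c),  ω_s=0, ω_c=1
Stage 1: ω_r = 1 − (35/57)(0−1) = 92/57
  ⇒ ω_r¹/ω_c¹ = 92/57
Stage 2: N_ring = 14 + 2·12 = 38
Stage 2: 14(ω_s−ω_c) = −38(ω_r−ω_c),  ω_s=0, ω_c=1
Stage 2: ω_r = 1 − (14/38)(0−1) = 26/19
  ⇒ ω_r²/ω_c² = 26/19
Coupling ω_c² = ω_r¹ ⇒ overall = 92/57 × 26/19 = 2392/1083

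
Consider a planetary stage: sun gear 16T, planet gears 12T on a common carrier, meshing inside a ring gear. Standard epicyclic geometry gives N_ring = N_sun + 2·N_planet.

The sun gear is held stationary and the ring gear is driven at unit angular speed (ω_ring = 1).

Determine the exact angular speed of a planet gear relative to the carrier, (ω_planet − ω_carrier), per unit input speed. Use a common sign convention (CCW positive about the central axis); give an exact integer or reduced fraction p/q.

N_ring = 16 + 2·12 = 40
16(ω_s−ω_c) = −40(ω_r−ω_c),  ω_s=0, ω_r=1
16(0−ω_c) = −40(1−ω_c)  ⇒  56ω_c = 40  ⇒  ω_c = 5/7
sun–planet: 16·(0−5/7) = −12·(ω_p−ω_c)  ⇒  ω_p−ω_c = −(16/12)·(-5/7) = 20/21

20/21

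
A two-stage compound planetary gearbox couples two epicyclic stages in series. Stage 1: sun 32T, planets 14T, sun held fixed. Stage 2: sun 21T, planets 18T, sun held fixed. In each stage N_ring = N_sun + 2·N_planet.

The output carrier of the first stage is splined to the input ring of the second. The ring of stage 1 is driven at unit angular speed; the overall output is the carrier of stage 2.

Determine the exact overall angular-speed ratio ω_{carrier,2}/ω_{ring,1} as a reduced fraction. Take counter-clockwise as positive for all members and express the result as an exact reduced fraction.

285/598

Stage 1: N_ring = 32 + 2·14 = 60
Stage 1: 32(ω_s−ω_c) = −60(ω_r−ω_c),  ω_s=0, ω_r=1
Stage 1: 32(0−ω_c) = −60(1−ω_c)  ⇒  92ω_c = 60  ⇒  ω_c = 15/23
  ⇒ ω_c¹/ω_r¹ = 15/23
Stage 2: N_ring = 21 + 2·18 = 57
Stage 2: 21(ω_s−ω_c) = −57(ω_r−ω_c),  ω_s=0, ω_r=1
Stage 2: 21(0−ω_c) = −57(1−ω_c)  ⇒  78ω_c = 57  ⇒  ω_c = 19/26
  ⇒ ω_c²/ω_r² = 19/26
Coupling ω_r² = ω_c¹ ⇒ overall = 15/23 × 19/26 = 285/598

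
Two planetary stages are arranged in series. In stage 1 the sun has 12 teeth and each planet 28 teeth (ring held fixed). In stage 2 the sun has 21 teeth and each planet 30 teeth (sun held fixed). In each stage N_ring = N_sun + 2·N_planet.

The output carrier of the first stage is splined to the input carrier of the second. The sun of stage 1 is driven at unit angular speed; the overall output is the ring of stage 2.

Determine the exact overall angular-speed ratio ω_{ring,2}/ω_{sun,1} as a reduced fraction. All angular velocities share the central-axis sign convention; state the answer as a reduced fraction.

17/90

Stage 1: N_ring = 12 + 2·28 = 68
Stage 1: 12(ω_s−ω_c) = −68(ω_r−ω_c),  ω_r=0, ω_s=1
Stage 1: 12(1−ω_c) = −68(0−ω_c)  ⇒  80ω_c = 12  ⇒  ω_c = 3/20
  ⇒ ω_c¹/ω_s¹ = 3/20
Stage 2: N_ring = 21 + 2·30 = 81
Stage 2: 21(ω_s−ω_c) = −81(ω_r−ω_c),  ω_s=0, ω_c=1
Stage 2: ω_r = 1 − (21/81)(0−1) = 34/27
  ⇒ ω_r²/ω_c² = 34/27
Coupling ω_c² = ω_c¹ ⇒ overall = 3/20 × 34/27 = 17/90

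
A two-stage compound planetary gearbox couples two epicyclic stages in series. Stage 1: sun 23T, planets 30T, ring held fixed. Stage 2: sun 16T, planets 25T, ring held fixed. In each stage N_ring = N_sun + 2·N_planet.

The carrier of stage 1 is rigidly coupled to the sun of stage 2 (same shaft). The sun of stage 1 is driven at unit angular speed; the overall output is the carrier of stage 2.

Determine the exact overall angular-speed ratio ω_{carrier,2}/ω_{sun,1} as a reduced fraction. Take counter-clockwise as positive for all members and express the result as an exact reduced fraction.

92/2173

Stage 1: N_ring = 23 + 2·30 = 83
Stage 1: 23(ω_s−ω_c) = −83(ω_r−ω_c),  ω_r=0, ω_s=1
Stage 1: 23(1−ω_c) = −83(0−ω_c)  ⇒  106ω_c = 23  ⇒  ω_c = 23/106
  ⇒ ω_c¹/ω_s¹ = 23/106
Stage 2: N_ring = 16 + 2·25 = 66
Stage 2: 16(ω_s−ω_c) = −66(ω_r−ω_c),  ω_r=0, ω_s=1
Stage 2: 16(1−ω_c) = −66(0−ω_c)  ⇒  82ω_c = 16  ⇒  ω_c = 8/41
  ⇒ ω_c²/ω_s² = 8/41
Coupling ω_s² = ω_c¹ ⇒ overall = 23/106 × 8/41 = 92/2173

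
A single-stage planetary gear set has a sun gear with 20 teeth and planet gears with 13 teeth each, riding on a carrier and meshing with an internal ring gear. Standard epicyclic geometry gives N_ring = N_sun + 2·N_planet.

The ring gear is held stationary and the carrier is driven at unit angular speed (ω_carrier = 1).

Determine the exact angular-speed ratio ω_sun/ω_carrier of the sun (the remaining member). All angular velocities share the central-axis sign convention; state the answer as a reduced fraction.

33/10

N_ring = 20 + 2·13 = 46
20(ω_s−ω_c) = −46(ω_r−ω_c),  ω_r=0, ω_c=1
ω_s = 1 − (46/20)(0−1) = 33/10
ω_s/ω_c = 33/10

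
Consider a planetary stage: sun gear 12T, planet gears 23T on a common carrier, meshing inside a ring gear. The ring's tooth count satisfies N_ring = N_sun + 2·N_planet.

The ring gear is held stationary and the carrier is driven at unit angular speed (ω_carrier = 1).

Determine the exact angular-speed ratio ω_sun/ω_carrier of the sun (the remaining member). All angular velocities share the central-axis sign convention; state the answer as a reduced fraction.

N_ring = 12 + 2·23 = 58
12(ω_s−ω_c) = −58(ω_r−ω_c),  ω_r=0, ω_c=1
ω_s = 1 − (58/12)(0−1) = 35/6
ω_s/ω_c = 35/6

35/6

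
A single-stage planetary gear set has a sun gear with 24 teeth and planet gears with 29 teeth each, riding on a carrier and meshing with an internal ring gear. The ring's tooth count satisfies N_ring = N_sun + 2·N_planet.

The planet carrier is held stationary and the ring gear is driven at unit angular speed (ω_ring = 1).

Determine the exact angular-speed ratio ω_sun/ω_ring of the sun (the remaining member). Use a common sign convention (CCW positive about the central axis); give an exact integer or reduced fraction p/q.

N_ring = 24 + 2·29 = 82
24(ω_s−ω_c) = −82(ω_r−ω_c),  ω_c=0, ω_r=1
ω_s = 0 − (82/24)(1−0) = -41/12
ω_s/ω_r = -41/12

-41/12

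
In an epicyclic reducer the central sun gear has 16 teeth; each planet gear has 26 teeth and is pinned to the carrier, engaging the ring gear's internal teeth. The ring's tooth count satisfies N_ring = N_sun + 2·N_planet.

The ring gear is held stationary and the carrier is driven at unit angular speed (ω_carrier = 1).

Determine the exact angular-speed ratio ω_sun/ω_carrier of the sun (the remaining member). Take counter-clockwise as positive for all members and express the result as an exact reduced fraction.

N_ring = 16 + 2·26 = 68
16(ω_s−ω_c) = −68(ω_r−ω_c),  ω_r=0, ω_c=1
ω_s = 1 − (68/16)(0−1) = 21/4
ω_s/ω_c = 21/4

21/4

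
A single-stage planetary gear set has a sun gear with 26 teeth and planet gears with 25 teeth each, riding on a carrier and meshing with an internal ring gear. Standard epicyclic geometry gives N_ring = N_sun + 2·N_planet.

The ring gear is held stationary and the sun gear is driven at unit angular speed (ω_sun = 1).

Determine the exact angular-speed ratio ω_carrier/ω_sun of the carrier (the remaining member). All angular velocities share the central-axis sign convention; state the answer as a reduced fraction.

N_ring = 26 + 2·25 = 76
26(ω_s−ω_c) = −76(ω_r−ω_c),  ω_r=0, ω_s=1
26(1−ω_c) = −76(0−ω_c)  ⇒  102ω_c = 26  ⇒  ω_c = 13/51
ω_c/ω_s = 13/51

13/51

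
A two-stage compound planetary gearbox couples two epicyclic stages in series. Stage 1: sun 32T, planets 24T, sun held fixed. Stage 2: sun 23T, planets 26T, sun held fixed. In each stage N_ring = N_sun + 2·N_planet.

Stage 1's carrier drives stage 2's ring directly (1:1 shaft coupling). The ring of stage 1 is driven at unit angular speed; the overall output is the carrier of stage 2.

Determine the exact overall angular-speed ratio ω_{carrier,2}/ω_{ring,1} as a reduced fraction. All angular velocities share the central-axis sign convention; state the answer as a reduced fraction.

375/686

Stage 1: N_ring = 32 + 2·24 = 80
Stage 1: 32(ω_s−ω_c) = −80(ω_r−ω_c),  ω_s=0, ω_r=1
Stage 1: 32(0−ω_c) = −80(1−ω_c)  ⇒  112ω_c = 80  ⇒  ω_c = 5/7
  ⇒ ω_c¹/ω_r¹ = 5/7
Stage 2: N_ring = 23 + 2·26 = 75
Stage 2: 23(ω_s−ω_c) = −75(ω_r−ω_c),  ω_s=0, ω_r=1
Stage 2: 23(0−ω_c) = −75(1−ω_c)  ⇒  98ω_c = 75  ⇒  ω_c = 75/98
  ⇒ ω_c²/ω_r² = 75/98
Coupling ω_r² = ω_c¹ ⇒ overall = 5/7 × 75/98 = 375/686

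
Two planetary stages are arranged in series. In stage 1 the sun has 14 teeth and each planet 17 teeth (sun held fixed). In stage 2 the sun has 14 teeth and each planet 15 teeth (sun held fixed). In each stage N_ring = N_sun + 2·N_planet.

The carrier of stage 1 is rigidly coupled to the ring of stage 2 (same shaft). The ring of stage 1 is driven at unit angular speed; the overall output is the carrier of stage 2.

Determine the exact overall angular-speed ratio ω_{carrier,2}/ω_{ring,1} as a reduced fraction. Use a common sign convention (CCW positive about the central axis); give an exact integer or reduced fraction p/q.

Stage 1: N_ring = 14 + 2·17 = 48
Stage 1: 14(ω_s−ω_c) = −48(ω_r−ω_c),  ω_s=0, ω_r=1
Stage 1: 14(0−ω_c) = −48(1−ω_c)  ⇒  62ω_c = 48  ⇒  ω_c = 24/31
  ⇒ ω_c¹/ω_r¹ = 24/31
Stage 2: N_ring = 14 + 2·15 = 44
Stage 2: 14(ω_s−ω_c) = −44(ω_r−ω_c),  ω_s=0, ω_r=1
Stage 2: 14(0−ω_c) = −44(1−ω_c)  ⇒  58ω_c = 44  ⇒  ω_c = 22/29
  ⇒ ω_c²/ω_r² = 22/29
Coupling ω_r² = ω_c¹ ⇒ overall = 24/31 × 22/29 = 528/899

528/899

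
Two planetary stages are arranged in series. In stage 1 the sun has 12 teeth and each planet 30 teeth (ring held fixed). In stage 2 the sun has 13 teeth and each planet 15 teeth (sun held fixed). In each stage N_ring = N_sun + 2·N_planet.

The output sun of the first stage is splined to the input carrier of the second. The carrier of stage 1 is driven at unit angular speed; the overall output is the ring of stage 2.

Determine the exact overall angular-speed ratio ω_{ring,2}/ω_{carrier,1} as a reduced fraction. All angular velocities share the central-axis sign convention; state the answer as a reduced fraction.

Stage 1: N_ring = 12 + 2·30 = 72
Stage 1: 12(ω_s−ω_c) = −72(ω_r−ω_c),  ω_r=0, ω_c=1
Stage 1: ω_s = 1 − (72/12)(0−1) = 7
  ⇒ ω_s¹/ω_c¹ = 7
Stage 2: N_ring = 13 + 2·15 = 43
Stage 2: 13(ω_s−ω_c) = −43(ω_r−ω_c),  ω_s=0, ω_c=1
Stage 2: ω_r = 1 − (13/43)(0−1) = 56/43
  ⇒ ω_r²/ω_c² = 56/43
Coupling ω_c² = ω_s¹ ⇒ overall = 7 × 56/43 = 392/43

392/43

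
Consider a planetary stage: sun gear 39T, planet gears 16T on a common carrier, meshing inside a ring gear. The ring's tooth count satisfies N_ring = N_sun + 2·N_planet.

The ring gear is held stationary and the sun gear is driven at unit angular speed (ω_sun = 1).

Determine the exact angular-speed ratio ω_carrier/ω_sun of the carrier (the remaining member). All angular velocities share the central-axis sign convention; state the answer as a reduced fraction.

39/110

N_ring = 39 + 2·16 = 71
39(ω_s−ω_c) = −71(ω_r−ω_c),  ω_r=0, ω_s=1
39(1−ω_c) = −71(0−ω_c)  ⇒  110ω_c = 39  ⇒  ω_c = 39/110
ω_c/ω_s = 39/110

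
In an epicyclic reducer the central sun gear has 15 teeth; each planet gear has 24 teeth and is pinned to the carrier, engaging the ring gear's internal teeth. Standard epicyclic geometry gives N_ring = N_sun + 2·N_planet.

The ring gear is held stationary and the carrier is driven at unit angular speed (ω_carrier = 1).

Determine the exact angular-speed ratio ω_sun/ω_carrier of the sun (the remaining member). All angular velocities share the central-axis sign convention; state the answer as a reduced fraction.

N_ring = 15 + 2·24 = 63
15(ω_s−ω_c) = −63(ω_r−ω_c),  ω_r=0, ω_c=1
ω_s = 1 − (63/15)(0−1) = 26/5
ω_s/ω_c = 26/5

26/5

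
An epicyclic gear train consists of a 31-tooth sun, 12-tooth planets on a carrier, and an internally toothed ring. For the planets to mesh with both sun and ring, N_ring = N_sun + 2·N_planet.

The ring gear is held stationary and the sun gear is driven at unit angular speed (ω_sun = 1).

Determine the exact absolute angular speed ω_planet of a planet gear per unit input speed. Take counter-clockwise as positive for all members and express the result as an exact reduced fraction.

N_ring = 31 + 2·12 = 55
31(ω_s−ω_c) = −55(ω_r−ω_c),  ω_r=0, ω_s=1
31(1−ω_c) = −55(0−ω_c)  ⇒  86ω_c = 31  ⇒  ω_c = 31/86
sun–planet: 31·(1−31/86) = −12·(ω_p−ω_c)  ⇒  ω_p−ω_c = −(31/12)·(55/86) = -1705/1032
ω_p = 31/86 − 1705/1032 = -31/24

-31/24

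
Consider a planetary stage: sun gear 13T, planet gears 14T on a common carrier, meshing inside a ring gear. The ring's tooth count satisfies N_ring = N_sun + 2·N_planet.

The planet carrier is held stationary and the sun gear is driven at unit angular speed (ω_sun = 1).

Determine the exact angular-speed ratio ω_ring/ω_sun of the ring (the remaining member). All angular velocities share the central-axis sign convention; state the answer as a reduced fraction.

N_ring = 13 + 2·14 = 41
13(ω_s−ω_c) = −41(ω_r−ω_c),  ω_c=0, ω_s=1
ω_r = 0 − (13/41)(1−0) = -13/41
ω_r/ω_s = -13/41

-13/41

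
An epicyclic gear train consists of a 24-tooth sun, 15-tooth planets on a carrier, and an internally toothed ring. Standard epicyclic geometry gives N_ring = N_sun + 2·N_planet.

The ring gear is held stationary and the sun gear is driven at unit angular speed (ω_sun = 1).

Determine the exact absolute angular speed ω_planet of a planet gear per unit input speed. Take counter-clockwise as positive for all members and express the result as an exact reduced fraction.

N_ring = 24 + 2·15 = 54
24(ω_s−ω_c) = −54(ω_r−ω_c),  ω_r=0, ω_s=1
24(1−ω_c) = −54(0−ω_c)  ⇒  78ω_c = 24  ⇒  ω_c = 4/13
sun–planet: 24·(1−4/13) = −15·(ω_p−ω_c)  ⇒  ω_p−ω_c = −(24/15)·(9/13) = -72/65
ω_p = 4/13 − 72/65 = -4/5

-4/5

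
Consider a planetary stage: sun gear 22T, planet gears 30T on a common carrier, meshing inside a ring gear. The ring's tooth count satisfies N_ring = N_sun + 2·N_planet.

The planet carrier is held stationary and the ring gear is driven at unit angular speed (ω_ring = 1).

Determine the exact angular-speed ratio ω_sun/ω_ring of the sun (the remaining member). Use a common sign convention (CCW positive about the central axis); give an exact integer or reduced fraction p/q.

-41/11

N_ring = 22 + 2·30 = 82
22(ω_s−ω_c) = −82(ω_r−ω_c),  ω_c=0, ω_r=1
ω_s = 0 − (82/22)(1−0) = -41/11
ω_s/ω_r = -41/11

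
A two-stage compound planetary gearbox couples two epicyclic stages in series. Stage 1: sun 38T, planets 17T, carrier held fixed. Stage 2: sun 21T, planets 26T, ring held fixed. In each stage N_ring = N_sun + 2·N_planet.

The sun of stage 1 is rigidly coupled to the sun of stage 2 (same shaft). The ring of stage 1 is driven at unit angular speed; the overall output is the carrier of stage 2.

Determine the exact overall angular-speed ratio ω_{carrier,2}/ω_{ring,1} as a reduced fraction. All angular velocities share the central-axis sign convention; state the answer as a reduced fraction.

Stage 1: N_ring = 38 + 2·17 = 72
Stage 1: 38(ω_s−ω_c) = −72(ω_r−ω_c),  ω_c=0, ω_r=1
Stage 1: ω_s = 0 − (72/38)(1−0) = -36/19
  ⇒ ω_s¹/ω_r¹ = -36/19
Stage 2: N_ring = 21 + 2·26 = 73
Stage 2: 21(ω_s−ω_c) = −73(ω_r−ω_c),  ω_r=0, ω_s=1
Stage 2: 21(1−ω_c) = −73(0−ω_c)  ⇒  94ω_c = 21  ⇒  ω_c = 21/94
  ⇒ ω_c²/ω_s² = 21/94
Coupling ω_s² = ω_s¹ ⇒ overall = -36/19 × 21/94 = -378/893

-378/893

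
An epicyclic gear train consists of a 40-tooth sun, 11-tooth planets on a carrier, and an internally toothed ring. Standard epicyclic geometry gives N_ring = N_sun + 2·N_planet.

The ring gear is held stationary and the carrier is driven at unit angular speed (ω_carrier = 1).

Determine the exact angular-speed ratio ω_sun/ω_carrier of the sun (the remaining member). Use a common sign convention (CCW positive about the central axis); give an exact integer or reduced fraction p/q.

N_ring = 40 + 2·11 = 62
40(ω_s−ω_c) = −62(ω_r−ω_c),  ω_r=0, ω_c=1
ω_s = 1 − (62/40)(0−1) = 51/20
ω_s/ω_c = 51/20

51/20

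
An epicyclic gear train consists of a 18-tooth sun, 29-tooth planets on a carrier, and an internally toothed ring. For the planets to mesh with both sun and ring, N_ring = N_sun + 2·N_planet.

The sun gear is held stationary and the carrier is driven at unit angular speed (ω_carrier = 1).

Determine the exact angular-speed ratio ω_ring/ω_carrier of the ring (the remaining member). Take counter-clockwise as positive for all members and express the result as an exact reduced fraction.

47/38

N_ring = 18 + 2·29 = 76
18(ω_s−ω_c) = −76(ω_r−ω_c),  ω_s=0, ω_c=1
ω_r = 1 − (18/76)(0−1) = 47/38
ω_r/ω_c = 47/38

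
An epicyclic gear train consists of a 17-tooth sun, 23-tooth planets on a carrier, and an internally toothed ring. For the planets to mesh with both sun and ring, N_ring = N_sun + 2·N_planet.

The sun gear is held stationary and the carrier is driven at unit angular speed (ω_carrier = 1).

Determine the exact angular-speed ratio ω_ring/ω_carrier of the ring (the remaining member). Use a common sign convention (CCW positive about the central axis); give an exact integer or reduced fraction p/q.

80/63

N_ring = 17 + 2·23 = 63
17(ω_s−ω_c) = −63(ω_r−ω_c),  ω_s=0, ω_c=1
ω_r = 1 − (17/63)(0−1) = 80/63
ω_r/ω_c = 80/63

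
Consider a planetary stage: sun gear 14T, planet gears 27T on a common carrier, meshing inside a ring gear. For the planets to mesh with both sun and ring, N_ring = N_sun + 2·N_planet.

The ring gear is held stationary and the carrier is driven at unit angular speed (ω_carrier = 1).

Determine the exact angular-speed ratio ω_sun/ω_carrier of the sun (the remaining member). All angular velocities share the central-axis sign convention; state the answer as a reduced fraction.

41/7

N_ring = 14 + 2·27 = 68
14(ω_s−ω_c) = −68(ω_r−ω_c),  ω_r=0, ω_c=1
ω_s = 1 − (68/14)(0−1) = 41/7
ω_s/ω_c = 41/7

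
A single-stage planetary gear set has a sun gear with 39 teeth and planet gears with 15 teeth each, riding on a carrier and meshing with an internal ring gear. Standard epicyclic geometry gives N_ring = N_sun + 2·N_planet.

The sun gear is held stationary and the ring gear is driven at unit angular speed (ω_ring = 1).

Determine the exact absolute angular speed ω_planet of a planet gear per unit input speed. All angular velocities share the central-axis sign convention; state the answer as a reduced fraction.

23/10

N_ring = 39 + 2·15 = 69
39(ω_s−ω_c) = −69(ω_r−ω_c),  ω_s=0, ω_r=1
39(0−ω_c) = −69(1−ω_c)  ⇒  108ω_c = 69  ⇒  ω_c = 23/36
sun–planet: 39·(0−23/36) = −15·(ω_p−ω_c)  ⇒  ω_p−ω_c = −(39/15)·(-23/36) = 299/180
ω_p = 23/36 + 299/180 = 23/10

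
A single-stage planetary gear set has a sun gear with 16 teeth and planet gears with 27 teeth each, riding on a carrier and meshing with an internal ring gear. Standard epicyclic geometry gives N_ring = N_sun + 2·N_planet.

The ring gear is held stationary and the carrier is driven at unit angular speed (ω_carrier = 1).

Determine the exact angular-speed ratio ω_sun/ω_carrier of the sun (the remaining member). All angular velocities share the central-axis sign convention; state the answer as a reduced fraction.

43/8

N_ring = 16 + 2·27 = 70
16(ω_s−ω_c) = −70(ω_r−ω_c),  ω_r=0, ω_c=1
ω_s = 1 − (70/16)(0−1) = 43/8
ω_s/ω_c = 43/8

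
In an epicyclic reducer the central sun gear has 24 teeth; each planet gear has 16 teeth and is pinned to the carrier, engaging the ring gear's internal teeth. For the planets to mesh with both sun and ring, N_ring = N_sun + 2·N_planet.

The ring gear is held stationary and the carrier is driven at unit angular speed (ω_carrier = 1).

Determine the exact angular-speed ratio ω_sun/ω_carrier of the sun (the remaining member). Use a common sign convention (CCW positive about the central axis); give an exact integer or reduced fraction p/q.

10/3

N_ring = 24 + 2·16 = 56
24(ω_s−ω_c) = −56(ω_r−ω_c),  ω_r=0, ω_c=1
ω_s = 1 − (56/24)(0−1) = 10/3
ω_s/ω_c = 10/3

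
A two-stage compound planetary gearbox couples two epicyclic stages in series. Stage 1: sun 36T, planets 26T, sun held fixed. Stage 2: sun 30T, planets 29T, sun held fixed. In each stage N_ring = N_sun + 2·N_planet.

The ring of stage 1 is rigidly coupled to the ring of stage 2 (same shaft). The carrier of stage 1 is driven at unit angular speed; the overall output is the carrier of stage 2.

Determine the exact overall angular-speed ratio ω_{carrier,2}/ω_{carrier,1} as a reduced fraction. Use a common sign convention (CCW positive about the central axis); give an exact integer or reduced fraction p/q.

Stage 1: N_ring = 36 + 2·26 = 88
Stage 1: 36(ω_s−ω_c) = −88(ω_r−ω_c),  ω_s=0, ω_c=1
Stage 1: ω_r = 1 − (36/88)(0−1) = 31/22
  ⇒ ω_r¹/ω_c¹ = 31/22
Stage 2: N_ring = 30 + 2·29 = 88
Stage 2: 30(ω_s−ω_c) = −88(ω_r−ω_c),  ω_s=0, ω_r=1
Stage 2: 30(0−ω_c) = −88(1−ω_c)  ⇒  118ω_c = 88  ⇒  ω_c = 44/59
  ⇒ ω_c²/ω_r² = 44/59
Coupling ω_r² = ω_r¹ ⇒ overall = 31/22 × 44/59 = 62/59

62/59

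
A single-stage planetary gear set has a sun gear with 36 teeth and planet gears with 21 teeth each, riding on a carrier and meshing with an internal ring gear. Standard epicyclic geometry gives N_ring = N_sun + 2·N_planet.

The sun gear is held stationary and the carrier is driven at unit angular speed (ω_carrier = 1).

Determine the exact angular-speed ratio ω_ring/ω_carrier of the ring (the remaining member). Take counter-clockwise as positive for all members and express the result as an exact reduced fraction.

19/13

N_ring = 36 + 2·21 = 78
36(ω_s−ω_c) = −78(ω_r−ω_c),  ω_s=0, ω_c=1
ω_r = 1 − (36/78)(0−1) = 19/13
ω_r/ω_c = 19/13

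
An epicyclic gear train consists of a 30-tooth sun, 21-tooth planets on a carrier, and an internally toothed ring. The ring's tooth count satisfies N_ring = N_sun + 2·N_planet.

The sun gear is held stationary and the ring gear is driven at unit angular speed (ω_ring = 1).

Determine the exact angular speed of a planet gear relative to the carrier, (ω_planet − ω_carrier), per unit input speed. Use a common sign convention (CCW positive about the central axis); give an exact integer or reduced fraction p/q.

120/119

N_ring = 30 + 2·21 = 72
30(ω_s−ω_c) = −72(ω_r−ω_c),  ω_s=0, ω_r=1
30(0−ω_c) = −72(1−ω_c)  ⇒  102ω_c = 72  ⇒  ω_c = 12/17
sun–planet: 30·(0−12/17) = −21·(ω_p−ω_c)  ⇒  ω_p−ω_c = −(30/21)·(-12/17) = 120/119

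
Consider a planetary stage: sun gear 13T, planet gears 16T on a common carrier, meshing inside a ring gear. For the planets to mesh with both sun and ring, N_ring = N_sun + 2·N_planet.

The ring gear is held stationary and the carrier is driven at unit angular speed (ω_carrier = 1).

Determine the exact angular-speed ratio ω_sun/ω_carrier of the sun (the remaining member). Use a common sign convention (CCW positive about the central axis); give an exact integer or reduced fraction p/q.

N_ring = 13 + 2·16 = 45
13(ω_s−ω_c) = −45(ω_r−ω_c),  ω_r=0, ω_c=1
ω_s = 1 − (45/13)(0−1) = 58/13
ω_s/ω_c = 58/13

58/13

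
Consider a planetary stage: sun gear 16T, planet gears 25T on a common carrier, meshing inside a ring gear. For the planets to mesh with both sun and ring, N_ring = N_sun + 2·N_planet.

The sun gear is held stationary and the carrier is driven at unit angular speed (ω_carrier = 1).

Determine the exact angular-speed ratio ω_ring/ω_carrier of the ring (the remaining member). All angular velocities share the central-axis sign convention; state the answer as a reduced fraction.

N_ring = 16 + 2·25 = 66
16(ω_s−ω_c) = −66(ω_r−ω_c),  ω_s=0, ω_c=1
ω_r = 1 − (16/66)(0−1) = 41/33
ω_r/ω_c = 41/33

41/33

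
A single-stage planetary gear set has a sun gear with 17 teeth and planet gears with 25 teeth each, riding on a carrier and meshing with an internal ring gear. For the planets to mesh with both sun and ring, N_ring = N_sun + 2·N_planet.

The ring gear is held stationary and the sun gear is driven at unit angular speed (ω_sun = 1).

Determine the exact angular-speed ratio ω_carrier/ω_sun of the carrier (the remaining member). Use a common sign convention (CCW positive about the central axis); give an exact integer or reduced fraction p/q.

17/84

N_ring = 17 + 2·25 = 67
17(ω_s−ω_c) = −67(ω_r−ω_c),  ω_r=0, ω_s=1
17(1−ω_c) = −67(0−ω_c)  ⇒  84ω_c = 17  ⇒  ω_c = 17/84
ω_c/ω_s = 17/84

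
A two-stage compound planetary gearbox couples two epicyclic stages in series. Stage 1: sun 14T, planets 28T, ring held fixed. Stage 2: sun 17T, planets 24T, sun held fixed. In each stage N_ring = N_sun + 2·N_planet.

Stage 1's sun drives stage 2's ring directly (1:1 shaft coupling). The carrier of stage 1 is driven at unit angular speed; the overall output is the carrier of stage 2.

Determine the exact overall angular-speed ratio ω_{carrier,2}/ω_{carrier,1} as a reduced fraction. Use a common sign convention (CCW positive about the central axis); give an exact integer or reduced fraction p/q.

Stage 1: N_ring = 14 + 2·28 = 70
Stage 1: 14(ω_s−ω_c) = −70(ω_r−ω_c),  ω_r=0, ω_c=1
Stage 1: ω_s = 1 − (70/14)(0−1) = 6
  ⇒ ω_s¹/ω_c¹ = 6
Stage 2: N_ring = 17 + 2·24 = 65
Stage 2: 17(ω_s−ω_c) = −65(ω_r−ω_c),  ω_s=0, ω_r=1
Stage 2: 17(0−ω_c) = −65(1−ω_c)  ⇒  82ω_c = 65  ⇒  ω_c = 65/82
  ⇒ ω_c²/ω_r² = 65/82
Coupling ω_r² = ω_s¹ ⇒ overall = 6 × 65/82 = 195/41

195/41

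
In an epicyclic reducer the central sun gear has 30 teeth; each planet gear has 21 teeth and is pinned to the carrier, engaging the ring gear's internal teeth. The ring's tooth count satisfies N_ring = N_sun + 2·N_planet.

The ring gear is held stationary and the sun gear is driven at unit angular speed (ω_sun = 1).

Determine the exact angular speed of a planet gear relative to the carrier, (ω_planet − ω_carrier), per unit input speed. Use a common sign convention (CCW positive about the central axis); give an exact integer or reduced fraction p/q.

N_ring = 30 + 2·21 = 72
30(ω_s−ω_c) = −72(ω_r−ω_c),  ω_r=0, ω_s=1
30(1−ω_c) = −72(0−ω_c)  ⇒  102ω_c = 30  ⇒  ω_c = 5/17
sun–planet: 30·(1−5/17) = −21·(ω_p−ω_c)  ⇒  ω_p−ω_c = −(30/21)·(12/17) = -120/119

-120/119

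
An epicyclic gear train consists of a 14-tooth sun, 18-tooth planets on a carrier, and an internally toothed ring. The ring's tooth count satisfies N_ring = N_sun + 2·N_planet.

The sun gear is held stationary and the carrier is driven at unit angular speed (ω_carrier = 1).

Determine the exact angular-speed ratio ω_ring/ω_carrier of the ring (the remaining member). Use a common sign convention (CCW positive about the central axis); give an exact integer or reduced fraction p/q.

N_ring = 14 + 2·18 = 50
14(ω_s−ω_c) = −50(ω_r−ω_c),  ω_s=0, ω_c=1
ω_r = 1 − (14/50)(0−1) = 32/25
ω_r/ω_c = 32/25

32/25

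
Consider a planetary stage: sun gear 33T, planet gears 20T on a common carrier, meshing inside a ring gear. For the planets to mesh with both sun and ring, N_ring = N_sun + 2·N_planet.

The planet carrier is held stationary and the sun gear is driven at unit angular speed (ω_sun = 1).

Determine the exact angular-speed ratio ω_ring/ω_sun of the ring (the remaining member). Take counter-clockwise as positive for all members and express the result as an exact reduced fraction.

-33/73

N_ring = 33 + 2·20 = 73
33(ω_s−ω_c) = −73(ω_r−ω_c),  ω_c=0, ω_s=1
ω_r = 0 − (33/73)(1−0) = -33/73
ω_r/ω_s = -33/73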